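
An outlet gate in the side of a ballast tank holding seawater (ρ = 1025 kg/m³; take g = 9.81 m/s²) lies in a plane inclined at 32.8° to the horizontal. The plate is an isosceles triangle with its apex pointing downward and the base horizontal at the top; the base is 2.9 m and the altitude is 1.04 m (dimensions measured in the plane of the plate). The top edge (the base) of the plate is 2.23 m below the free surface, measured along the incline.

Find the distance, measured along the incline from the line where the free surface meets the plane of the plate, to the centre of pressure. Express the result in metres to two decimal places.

y_p = 2.60 m

γ = ρg = 1025 × 9.81 / 1000 = 10.05525 kN/m³.
Let θ = 32.8° be the plate's angle to the horizontal; measure y along the incline from where the plane meets the free surface. Vertical depth h = y·sinθ with sinθ = 0.541708.
With the apex down, the centroid sits h/3 = 1.04/3 = 0.346667 m below the base (the top edge), so y_c = 2.23 + 0.346667 = 2.57667 m and h_c = 2.57667 × 0.541708 = 1.3958 m.
A = ½ × 2.9 × 1.04 = 1.508 m².
Resultant F = γ·h_c·A = 10.05525 × 1.3958 × 1.508 = 21.165 kN.
I_c = b·h³/36 = 2.9 × 1.04³/36 = 0.090614 m⁴.
Centre of pressure: y_p = y_c + I_c/(y_c·A) = 2.57667 + 0.090614/(2.57667 × 1.508) = 2.57667 + 0.0233204 = 2.59999 m along the plane.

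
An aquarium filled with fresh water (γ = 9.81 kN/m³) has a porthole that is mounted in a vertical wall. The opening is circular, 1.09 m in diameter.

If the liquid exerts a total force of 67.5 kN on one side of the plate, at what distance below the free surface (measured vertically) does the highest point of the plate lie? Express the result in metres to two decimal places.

γ = 9.81 kN/m³.
A = π(0.545)² = 0.933132 m².
From F = γ·h_c·A, the centroid depth is h_c = 67.5/(9.81 × 0.933132) = 7.37381 m.
The centroid is at the centre, 0.545 m below the top of the plate, so the highest point sits at h_top = 7.37381 − 0.545 = 6.82881 m below the surface.

d_top ≈ 6.83 m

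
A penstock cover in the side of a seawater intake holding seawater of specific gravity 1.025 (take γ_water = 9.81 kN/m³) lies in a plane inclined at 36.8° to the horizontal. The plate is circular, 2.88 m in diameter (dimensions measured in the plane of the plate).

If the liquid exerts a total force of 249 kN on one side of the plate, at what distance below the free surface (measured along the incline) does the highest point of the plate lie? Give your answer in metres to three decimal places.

γ = 1.025 × 9.81 = 10.05525 kN/m³.
A = π(1.44)² = 6.51441 m².
From F = γ·h_c·A, the centroid depth is h_c = 249/(10.05525 × 6.51441) = 3.80129 m.
Let θ = 36.8° be the plate's angle to the horizontal; measure y along the incline from where the plane meets the free surface. Vertical depth h = y·sinθ with sinθ = 0.599024.
Along the incline, y_c = h_c/sinθ = 3.80129/0.599024 = 6.34581 m.
The centroid is at the centre, 1.44 m below the top of the plate, so the highest point sits at y_top = 6.34581 − 1.44 = 4.90581 m along the incline.

y_top ≈ 4.906 m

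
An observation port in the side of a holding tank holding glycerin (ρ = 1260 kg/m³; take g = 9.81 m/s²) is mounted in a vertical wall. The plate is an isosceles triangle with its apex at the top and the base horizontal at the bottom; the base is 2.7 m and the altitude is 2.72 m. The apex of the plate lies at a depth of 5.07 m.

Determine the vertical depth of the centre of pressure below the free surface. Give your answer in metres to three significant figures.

h_p = 6.94 m

γ = ρg = 1260 × 9.81 / 1000 = 12.3606 kN/m³.
With the apex up, the centroid sits 2h/3 = 2 × 2.72/3 = 1.81333 m below the apex, so the centroid depth is h_c = 5.07 + 1.81333 = 6.88333 m.
A = ½ × 2.7 × 2.72 = 3.672 m².
Resultant F = γ·h_c·A = 12.3606 × 6.88333 × 3.672 = 312.421 kN.
I_c = b·h³/36 = 2.7 × 2.72³/36 = 1.50927 m⁴.
Centre of pressure: y_p = y_c + I_c/(y_c·A) = 6.88333 + 1.50927/(6.88333 × 3.672) = 6.88333 + 0.0597126 = 6.94304 m along the plane.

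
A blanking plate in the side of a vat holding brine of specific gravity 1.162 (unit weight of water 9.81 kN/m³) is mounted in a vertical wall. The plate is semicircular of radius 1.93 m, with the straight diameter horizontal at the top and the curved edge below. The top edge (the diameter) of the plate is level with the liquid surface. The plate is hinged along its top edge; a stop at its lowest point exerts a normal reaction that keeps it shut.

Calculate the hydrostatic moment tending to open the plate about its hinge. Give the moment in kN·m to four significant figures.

M ≈ 62.11 kN·m

γ = 1.162 × 9.81 = 11.39922 kN/m³.
The centroid of a semicircle lies 4r/(3π) = 0.819117 m from the diameter, here below the top edge, so the centroid depth is h_c = 0.819117 m.
A = πr²/2 = π × 1.93²/2 = 5.85106 m².
Resultant F = γ·h_c·A = 11.39922 × 0.819117 × 5.85106 = 54.6331 kN.
I_c = (π/8 − 8/(9π))·r⁴ = 0.109757 × 1.93⁴ = 1.52287 m⁴.
Centre of pressure: y_p = y_c + I_c/(y_c·A) = 0.819117 + 1.52287/(0.819117 × 5.85106) = 0.819117 + 0.317748 = 1.13687 m along the plane.
The resultant acts 0.819117 + 0.317748 = 1.13687 m (along the plate) below the hinge at the top edge, so the moment about the hinge is M = F × 1.13687 = 54.6331 × 1.13687 = 62.1107 kN·m.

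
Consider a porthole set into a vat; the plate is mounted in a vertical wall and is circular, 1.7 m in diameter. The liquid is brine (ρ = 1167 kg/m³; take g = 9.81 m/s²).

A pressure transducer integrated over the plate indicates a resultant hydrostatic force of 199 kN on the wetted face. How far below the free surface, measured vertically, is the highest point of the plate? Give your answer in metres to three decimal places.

d_top ≈ 6.808 m

γ = ρg = 1167 × 9.81 / 1000 = 11.44827 kN/m³.
A = π(0.85)² = 2.2698 m².
From F = γ·h_c·A, the centroid depth is h_c = 199/(11.44827 × 2.2698) = 7.65818 m.
The centroid is at the centre, 0.85 m below the top of the plate, so the highest point sits at h_top = 7.65818 − 0.85 = 6.80818 m below the surface.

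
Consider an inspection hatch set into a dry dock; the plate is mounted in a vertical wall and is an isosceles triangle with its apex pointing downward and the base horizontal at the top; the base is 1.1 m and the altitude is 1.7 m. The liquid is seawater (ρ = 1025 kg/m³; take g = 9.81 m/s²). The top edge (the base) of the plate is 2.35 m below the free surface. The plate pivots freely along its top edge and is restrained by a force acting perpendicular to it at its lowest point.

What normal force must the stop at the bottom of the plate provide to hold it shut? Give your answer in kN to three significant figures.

P ≈ 10.0 kN

γ = ρg = 1025 × 9.81 / 1000 = 10.05525 kN/m³.
With the apex down, the centroid sits h/3 = 1.7/3 = 0.566667 m below the base (the top edge), so the centroid depth is h_c = 2.35 + 0.566667 = 2.91667 m.
A = ½ × 1.1 × 1.7 = 0.935 m².
Resultant F = γ·h_c·A = 10.05525 × 2.91667 × 0.935 = 27.4215 kN.
I_c = b·h³/36 = 1.1 × 1.7³/36 = 0.150119 m⁴.
Centre of pressure: y_p = y_c + I_c/(y_c·A) = 2.91667 + 0.150119/(2.91667 × 0.935) = 2.91667 + 0.0550474 = 2.97172 m along the plane.
The resultant acts 0.566667 + 0.0550474 = 0.621714 m (along the plate) below the hinge at the top edge, so the moment about the hinge is M = F × 0.621714 = 27.4215 × 0.621714 = 17.0483 kN·m.
A normal force at the bottom, 1.7 m from the hinge, must supply this moment: P = 17.0483/1.7 = 10.0284 kN.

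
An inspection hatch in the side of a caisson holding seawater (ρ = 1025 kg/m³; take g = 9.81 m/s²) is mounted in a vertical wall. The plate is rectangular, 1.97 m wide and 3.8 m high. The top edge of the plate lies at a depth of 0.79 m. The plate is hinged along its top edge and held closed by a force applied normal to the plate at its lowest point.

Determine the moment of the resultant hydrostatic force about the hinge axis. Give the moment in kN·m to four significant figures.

γ = ρg = 1025 × 9.81 / 1000 = 10.05525 kN/m³.
The centroid lies 3.8/2 = 1.9 m below the top edge, so the centroid depth is h_c = 0.79 + 1.9 = 2.69 m.
A = 1.97 × 3.8 = 7.486 m².
Resultant F = γ·h_c·A = 10.05525 × 2.69 × 7.486 = 202.486 kN.
I_c = b·h³/12 = 1.97 × 3.8³/12 = 9.00815 m⁴.
Centre of pressure: y_p = y_c + I_c/(y_c·A) = 2.69 + 9.00815/(2.69 × 7.486) = 2.69 + 0.447336 = 3.13734 m along the plane.
The resultant acts 1.9 + 0.447336 = 2.34734 m (along the plate) below the hinge at the top edge, so the moment about the hinge is M = F × 2.34734 = 202.486 × 2.34734 = 475.303 kN·m.

M ≈ 475.3 kN·m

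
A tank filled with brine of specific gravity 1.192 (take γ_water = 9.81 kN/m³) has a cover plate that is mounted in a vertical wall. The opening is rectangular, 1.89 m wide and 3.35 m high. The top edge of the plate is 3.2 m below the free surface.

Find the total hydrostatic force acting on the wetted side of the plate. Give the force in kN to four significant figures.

F ≈ 360.9 kN

γ = 1.192 × 9.81 = 11.69352 kN/m³.
The centroid lies 3.35/2 = 1.675 m below the top edge, so the centroid depth is h_c = 3.2 + 1.675 = 4.875 m.
A = 1.89 × 3.35 = 6.3315 m².
Resultant F = γ·h_c·A = 11.69352 × 4.875 × 6.3315 = 360.933 kN.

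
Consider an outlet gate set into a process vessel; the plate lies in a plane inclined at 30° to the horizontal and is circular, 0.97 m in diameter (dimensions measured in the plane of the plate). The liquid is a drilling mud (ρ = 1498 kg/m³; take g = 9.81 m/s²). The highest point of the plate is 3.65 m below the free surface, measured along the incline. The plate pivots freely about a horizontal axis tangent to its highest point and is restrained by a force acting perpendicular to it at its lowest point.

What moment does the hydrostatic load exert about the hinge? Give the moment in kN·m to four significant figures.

γ = ρg = 1498 × 9.81 / 1000 = 14.69538 kN/m³.
Let θ = 30° be the plate's angle to the horizontal; measure y along the incline from where the plane meets the free surface. Vertical depth h = y·sinθ with sinθ = 0.500000.
The centroid is at the centre, 0.485 m below the top of the plate, so y_c = 3.65 + 0.485 = 4.135 m and h_c = 4.135 × 0.500000 = 2.0675 m.
A = π(0.485)² = 0.738981 m².
Resultant F = γ·h_c·A = 14.69538 × 2.0675 × 0.738981 = 22.4522 kN.
I_c = πr⁴/4 = π × 0.485⁴/4 = 0.0434567 m⁴.
Centre of pressure: y_p = y_c + I_c/(y_c·A) = 4.135 + 0.0434567/(4.135 × 0.738981) = 4.135 + 0.0142216 = 4.14922 m along the plane.
The resultant acts 0.485 + 0.0142216 = 0.499222 m (along the plate) below the hinge at the top edge, so the moment about the hinge is M = F × 0.499222 = 22.4522 × 0.499222 = 11.2086 kN·m.

M ≈ 11.21 kN·m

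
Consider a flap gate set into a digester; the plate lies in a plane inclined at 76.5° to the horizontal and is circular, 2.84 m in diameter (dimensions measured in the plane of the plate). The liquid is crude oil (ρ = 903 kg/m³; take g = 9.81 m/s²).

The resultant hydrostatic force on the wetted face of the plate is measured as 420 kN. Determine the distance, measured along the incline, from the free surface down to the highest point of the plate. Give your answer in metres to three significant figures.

y_top ≈ 6.28 m

γ = ρg = 903 × 9.81 / 1000 = 8.85843 kN/m³.
A = π(1.42)² = 6.33471 m².
From F = γ·h_c·A, the centroid depth is h_c = 420/(8.85843 × 6.33471) = 7.48455 m.
Let θ = 76.5° be the plate's angle to the horizontal; measure y along the incline from where the plane meets the free surface. Vertical depth h = y·sinθ with sinθ = 0.972370.
Along the incline, y_c = h_c/sinθ = 7.48455/0.972370 = 7.69722 m.
The centroid is at the centre, 1.42 m below the top of the plate, so the highest point sits at y_top = 7.69722 − 1.42 = 6.27722 m along the incline.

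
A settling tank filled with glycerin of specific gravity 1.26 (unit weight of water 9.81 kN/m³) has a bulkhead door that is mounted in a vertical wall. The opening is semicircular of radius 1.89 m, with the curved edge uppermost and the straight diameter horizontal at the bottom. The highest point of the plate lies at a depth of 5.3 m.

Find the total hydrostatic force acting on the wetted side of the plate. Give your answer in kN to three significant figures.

γ = 1.26 × 9.81 = 12.3606 kN/m³.
The centroid lies 4r/(3π) = 0.802141 m above the diameter, so r − 4r/(3π) = 1.89 − 0.802141 = 1.08786 m below the topmost point, so the centroid depth is h_c = 5.3 + 1.08786 = 6.38786 m.
A = πr²/2 = π × 1.89²/2 = 5.61104 m².
Resultant F = γ·h_c·A = 12.3606 × 6.38786 × 5.61104 = 443.035 kN.

F ≈ 443 kN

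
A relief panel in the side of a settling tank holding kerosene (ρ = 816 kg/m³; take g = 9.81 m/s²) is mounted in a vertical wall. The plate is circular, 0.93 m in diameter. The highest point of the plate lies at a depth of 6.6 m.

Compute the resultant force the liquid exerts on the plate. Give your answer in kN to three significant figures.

γ = ρg = 816 × 9.81 / 1000 = 8.00496 kN/m³.
The centroid is at the centre, 0.465 m below the top of the plate, so the centroid depth is h_c = 6.6 + 0.465 = 7.065 m.
A = π(0.465)² = 0.679291 m².
Resultant F = γ·h_c·A = 8.00496 × 7.065 × 0.679291 = 38.4173 kN.

F ≈ 38.4 kN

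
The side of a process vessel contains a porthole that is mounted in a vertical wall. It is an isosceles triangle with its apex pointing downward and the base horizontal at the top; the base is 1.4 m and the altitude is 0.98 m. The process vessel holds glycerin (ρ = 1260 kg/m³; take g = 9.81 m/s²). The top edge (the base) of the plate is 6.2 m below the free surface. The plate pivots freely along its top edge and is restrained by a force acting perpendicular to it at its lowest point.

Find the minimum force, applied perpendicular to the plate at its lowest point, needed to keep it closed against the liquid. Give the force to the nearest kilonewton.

γ = ρg = 1260 × 9.81 / 1000 = 12.3606 kN/m³.
With the apex down, the centroid sits h/3 = 0.98/3 = 0.326667 m below the base (the top edge), so the centroid depth is h_c = 6.2 + 0.326667 = 6.52667 m.
A = ½ × 1.4 × 0.98 = 0.686 m².
Resultant F = γ·h_c·A = 12.3606 × 6.52667 × 0.686 = 55.3421 kN.
I_c = b·h³/36 = 1.4 × 0.98³/36 = 0.0366019 m⁴.
Centre of pressure: y_p = y_c + I_c/(y_c·A) = 6.52667 + 0.0366019/(6.52667 × 0.686) = 6.52667 + 0.008175 = 6.53484 m along the plane.
The resultant acts 0.326667 + 0.008175 = 0.334842 m (along the plate) below the hinge at the top edge, so the moment about the hinge is M = F × 0.334842 = 55.3421 × 0.334842 = 18.5309 kN·m.
A normal force at the bottom, 0.98 m from the hinge, must supply this moment: P = 18.5309/0.98 = 18.9091 kN.

P ≈ 19 kN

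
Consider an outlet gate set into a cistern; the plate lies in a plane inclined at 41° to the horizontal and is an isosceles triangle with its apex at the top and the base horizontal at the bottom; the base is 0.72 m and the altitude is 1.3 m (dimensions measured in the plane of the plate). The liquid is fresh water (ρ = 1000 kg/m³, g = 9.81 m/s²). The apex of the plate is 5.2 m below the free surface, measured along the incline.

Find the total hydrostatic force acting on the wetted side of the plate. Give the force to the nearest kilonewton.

F ≈ 18 kN

γ = ρg = 1000 × 9.81 = 9810 N/m³ = 9.81 kN/m³.
Let θ = 41° be the plate's angle to the horizontal; measure y along the incline from where the plane meets the free surface. Vertical depth h = y·sinθ with sinθ = 0.656059.
With the apex up, the centroid sits 2h/3 = 2 × 1.3/3 = 0.866667 m below the apex, so y_c = 5.2 + 0.866667 = 6.06667 m and h_c = 6.06667 × 0.656059 = 3.98009 m.
A = ½ × 0.72 × 1.3 = 0.468 m².
Resultant F = γ·h_c·A = 9.81 × 3.98009 × 0.468 = 18.2729 kN.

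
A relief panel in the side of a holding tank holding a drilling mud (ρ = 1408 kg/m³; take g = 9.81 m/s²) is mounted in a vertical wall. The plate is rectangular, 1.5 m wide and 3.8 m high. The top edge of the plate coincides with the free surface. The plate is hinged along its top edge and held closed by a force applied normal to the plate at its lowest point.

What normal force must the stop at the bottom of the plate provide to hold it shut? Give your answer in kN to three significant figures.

γ = ρg = 1408 × 9.81 / 1000 = 13.81248 kN/m³.
The centroid lies 3.8/2 = 1.9 m below the top edge, so the centroid depth is h_c = 1.9 m.
A = 1.5 × 3.8 = 5.7 m².
Resultant F = γ·h_c·A = 13.81248 × 1.9 × 5.7 = 149.589 kN.
I_c = b·h³/12 = 1.5 × 3.8³/12 = 6.859 m⁴.
Centre of pressure: y_p = y_c + I_c/(y_c·A) = 1.9 + 6.859/(1.9 × 5.7) = 1.9 + 0.633333 = 2.53333 m along the plane.
The resultant acts 1.9 + 0.633333 = 2.53333 m (along the plate) below the hinge at the top edge, so the moment about the hinge is M = F × 2.53333 = 149.589 × 2.53333 = 378.958 kN·m.
A normal force at the bottom, 3.8 m from the hinge, must supply this moment: P = 378.958/3.8 = 99.7258 kN.

P ≈ 99.7 kN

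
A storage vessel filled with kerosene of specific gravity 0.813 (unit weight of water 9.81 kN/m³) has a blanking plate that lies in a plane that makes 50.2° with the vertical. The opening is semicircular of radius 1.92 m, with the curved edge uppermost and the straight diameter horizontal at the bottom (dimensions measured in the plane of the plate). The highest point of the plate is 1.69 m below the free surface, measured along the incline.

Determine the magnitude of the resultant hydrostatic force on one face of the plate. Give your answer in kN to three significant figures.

F ≈ 82.6 kN

γ = 0.813 × 9.81 = 7.97553 kN/m³.
The plate makes 50.2° with the vertical, i.e. θ = 90° − 50.2° = 39.8° to the horizontal. Measuring y along the incline from the free-surface line, vertical depth h = y·sinθ with sinθ = 0.640110.
The centroid lies 4r/(3π) = 0.814873 m above the diameter, so r − 4r/(3π) = 1.92 − 0.814873 = 1.10513 m below the topmost point, so y_c = 1.69 + 1.10513 = 2.79513 m and h_c = 2.79513 × 0.640110 = 1.78919 m.
A = πr²/2 = π × 1.92²/2 = 5.79058 m².
Resultant F = γ·h_c·A = 7.97553 × 1.78919 × 5.79058 = 82.6301 kN.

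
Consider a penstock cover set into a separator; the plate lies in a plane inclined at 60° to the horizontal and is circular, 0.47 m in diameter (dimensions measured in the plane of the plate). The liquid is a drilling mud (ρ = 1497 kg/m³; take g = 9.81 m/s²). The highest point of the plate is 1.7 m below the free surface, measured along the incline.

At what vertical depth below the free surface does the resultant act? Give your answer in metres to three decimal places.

h_p = 1.682 m

γ = ρg = 1497 × 9.81 / 1000 = 14.68557 kN/m³.
Let θ = 60° be the plate's angle to the horizontal; measure y along the incline from where the plane meets the free surface. Vertical depth h = y·sinθ with sinθ = 0.866025.
The centroid is at the centre, 0.235 m below the top of the plate, so y_c = 1.7 + 0.235 = 1.935 m and h_c = 1.935 × 0.866025 = 1.67576 m.
A = π(0.235)² = 0.173494 m².
Resultant F = γ·h_c·A = 14.68557 × 1.67576 × 0.173494 = 4.2696 kN.
I_c = πr⁴/4 = π × 0.235⁴/4 = 0.00239531 m⁴.
Centre of pressure: y_p = y_c + I_c/(y_c·A) = 1.935 + 0.00239531/(1.935 × 0.173494) = 1.935 + 0.00713504 = 1.94214 m along the plane.
Vertically, h_p = y_p·sinθ = 1.94214 × 0.866025 = 1.68194 m.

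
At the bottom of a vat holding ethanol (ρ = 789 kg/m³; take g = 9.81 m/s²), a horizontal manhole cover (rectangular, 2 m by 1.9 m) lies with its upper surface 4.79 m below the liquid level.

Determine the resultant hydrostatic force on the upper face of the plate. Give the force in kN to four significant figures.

γ = ρg = 789 × 9.81 / 1000 = 7.74009 kN/m³.
The plate is horizontal, so pressure is uniform at p = γ·h = 7.74009 × 4.79 = 37.075 kN/m².
A = 2 × 1.9 = 3.8 m².
F = p·A = 37.075 × 3.8 = 140.885 kN.

F ≈ 140.9 kN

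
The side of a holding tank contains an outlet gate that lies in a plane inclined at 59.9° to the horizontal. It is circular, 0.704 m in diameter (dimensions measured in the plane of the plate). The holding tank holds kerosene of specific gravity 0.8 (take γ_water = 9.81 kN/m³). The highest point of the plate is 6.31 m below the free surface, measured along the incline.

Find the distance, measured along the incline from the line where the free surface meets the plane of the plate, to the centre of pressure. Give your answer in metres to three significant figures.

γ = 0.8 × 9.81 = 7.848 kN/m³.
Let θ = 59.9° be the plate's angle to the horizontal; measure y along the incline from where the plane meets the free surface. Vertical depth h = y·sinθ with sinθ = 0.865151.
The centroid is at the centre, 0.352 m below the top of the plate, so y_c = 6.31 + 0.352 = 6.662 m and h_c = 6.662 × 0.865151 = 5.76364 m.
A = π(0.352)² = 0.389256 m².
Resultant F = γ·h_c·A = 7.848 × 5.76364 × 0.389256 = 17.6072 kN.
I_c = πr⁴/4 = π × 0.352⁴/4 = 0.0120576 m⁴.
Centre of pressure: y_p = y_c + I_c/(y_c·A) = 6.662 + 0.0120576/(6.662 × 0.389256) = 6.662 + 0.00464966 = 6.66665 m along the plane.

y_p = 6.67 m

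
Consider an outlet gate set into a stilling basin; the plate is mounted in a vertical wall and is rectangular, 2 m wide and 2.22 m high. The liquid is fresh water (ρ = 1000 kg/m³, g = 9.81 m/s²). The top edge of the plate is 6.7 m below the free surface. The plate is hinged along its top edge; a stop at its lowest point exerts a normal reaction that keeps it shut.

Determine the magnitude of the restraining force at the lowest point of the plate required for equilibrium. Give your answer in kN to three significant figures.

P ≈ 178 kN

γ = ρg = 1000 × 9.81 = 9810 N/m³ = 9.81 kN/m³.
The centroid lies 2.22/2 = 1.11 m below the top edge, so the centroid depth is h_c = 6.7 + 1.11 = 7.81 m.
A = 2 × 2.22 = 4.44 m².
Resultant F = γ·h_c·A = 9.81 × 7.81 × 4.44 = 340.175 kN.
I_c = b·h³/12 = 2 × 2.22³/12 = 1.82351 m⁴.
Centre of pressure: y_p = y_c + I_c/(y_c·A) = 7.81 + 1.82351/(7.81 × 4.44) = 7.81 + 0.0525865 = 7.86259 m along the plane.
The resultant acts 1.11 + 0.0525865 = 1.16259 m (along the plate) below the hinge at the top edge, so the moment about the hinge is M = F × 1.16259 = 340.175 × 1.16259 = 395.484 kN·m.
A normal force at the bottom, 2.22 m from the hinge, must supply this moment: P = 395.484/2.22 = 178.146 kN.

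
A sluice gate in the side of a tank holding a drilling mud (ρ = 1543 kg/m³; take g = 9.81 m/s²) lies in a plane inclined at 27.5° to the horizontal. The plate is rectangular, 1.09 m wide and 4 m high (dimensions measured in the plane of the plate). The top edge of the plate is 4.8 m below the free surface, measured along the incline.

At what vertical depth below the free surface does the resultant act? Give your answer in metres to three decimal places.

γ = ρg = 1543 × 9.81 / 1000 = 15.13683 kN/m³.
Let θ = 27.5° be the plate's angle to the horizontal; measure y along the incline from where the plane meets the free surface. Vertical depth h = y·sinθ with sinθ = 0.461749.
The centroid lies 4/2 = 2 m below the top edge, so y_c = 4.8 + 2 = 6.8 m and h_c = 6.8 × 0.461749 = 3.13989 m.
A = 1.09 × 4 = 4.36 m².
Resultant F = γ·h_c·A = 15.13683 × 3.13989 × 4.36 = 207.222 kN.
I_c = b·h³/12 = 1.09 × 4³/12 = 5.81333 m⁴.
Centre of pressure: y_p = y_c + I_c/(y_c·A) = 6.8 + 5.81333/(6.8 × 4.36) = 6.8 + 0.196078 = 6.99608 m along the plane.
Vertically, h_p = y_p·sinθ = 6.99608 × 0.461749 = 3.23043 m.

h_p = 3.230 m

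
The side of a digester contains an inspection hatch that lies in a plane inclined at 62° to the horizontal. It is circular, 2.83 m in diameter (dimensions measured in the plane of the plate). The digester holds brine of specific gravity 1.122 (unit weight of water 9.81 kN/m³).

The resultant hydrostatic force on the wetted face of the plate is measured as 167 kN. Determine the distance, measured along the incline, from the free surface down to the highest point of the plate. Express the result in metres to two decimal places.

y_top ≈ 1.32 m

γ = 1.122 × 9.81 = 11.00682 kN/m³.
A = π(1.415)² = 6.29018 m².
From F = γ·h_c·A, the centroid depth is h_c = 167/(11.00682 × 6.29018) = 2.41208 m.
Let θ = 62° be the plate's angle to the horizontal; measure y along the incline from where the plane meets the free surface. Vertical depth h = y·sinθ with sinθ = 0.882948.
Along the incline, y_c = h_c/sinθ = 2.41208/0.882948 = 2.73185 m.
The centroid is at the centre, 1.415 m below the top of the plate, so the highest point sits at y_top = 2.73185 − 1.415 = 1.31685 m along the incline.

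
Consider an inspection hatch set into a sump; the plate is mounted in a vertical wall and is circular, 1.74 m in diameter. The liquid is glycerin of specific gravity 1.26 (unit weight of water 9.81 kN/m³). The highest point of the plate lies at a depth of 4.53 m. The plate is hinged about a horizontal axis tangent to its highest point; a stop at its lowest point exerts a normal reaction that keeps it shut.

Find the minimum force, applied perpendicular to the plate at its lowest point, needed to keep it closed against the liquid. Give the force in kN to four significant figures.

P ≈ 82.55 kN

γ = 1.26 × 9.81 = 12.3606 kN/m³.
The centroid is at the centre, 0.87 m below the top of the plate, so the centroid depth is h_c = 4.53 + 0.87 = 5.4 m.
A = π(0.87)² = 2.37787 m².
Resultant F = γ·h_c·A = 12.3606 × 5.4 × 2.37787 = 158.716 kN.
I_c = πr⁴/4 = π × 0.87⁴/4 = 0.449953 m⁴.
Centre of pressure: y_p = y_c + I_c/(y_c·A) = 5.4 + 0.449953/(5.4 × 2.37787) = 5.4 + 0.0350417 = 5.43504 m along the plane.
The resultant acts 0.87 + 0.0350417 = 0.905042 m (along the plate) below the hinge at the top edge, so the moment about the hinge is M = F × 0.905042 = 158.716 × 0.905042 = 143.645 kN·m.
A normal force at the bottom, 1.74 m from the hinge, must supply this moment: P = 143.645/1.74 = 82.5546 kN.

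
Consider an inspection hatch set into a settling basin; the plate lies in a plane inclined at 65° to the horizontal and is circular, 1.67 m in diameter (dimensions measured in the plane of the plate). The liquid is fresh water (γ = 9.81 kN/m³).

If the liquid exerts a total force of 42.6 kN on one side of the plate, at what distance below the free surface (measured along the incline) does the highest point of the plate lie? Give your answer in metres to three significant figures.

y_top ≈ 1.35 m

γ = 9.81 kN/m³.
A = π(0.835)² = 2.1904 m².
From F = γ·h_c·A, the centroid depth is h_c = 42.6/(9.81 × 2.1904) = 1.98252 m.
Let θ = 65° be the plate's angle to the horizontal; measure y along the incline from where the plane meets the free surface. Vertical depth h = y·sinθ with sinθ = 0.906308.
Along the incline, y_c = h_c/sinθ = 1.98252/0.906308 = 2.18747 m.
The centroid is at the centre, 0.835 m below the top of the plate, so the highest point sits at y_top = 2.18747 − 0.835 = 1.35247 m along the incline.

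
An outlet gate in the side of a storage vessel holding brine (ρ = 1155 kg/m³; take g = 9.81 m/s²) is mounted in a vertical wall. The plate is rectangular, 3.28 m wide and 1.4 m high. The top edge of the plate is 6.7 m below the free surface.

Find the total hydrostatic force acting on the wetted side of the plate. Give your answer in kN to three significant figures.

γ = ρg = 1155 × 9.81 / 1000 = 11.33055 kN/m³.
The centroid lies 1.4/2 = 0.7 m below the top edge, so the centroid depth is h_c = 6.7 + 0.7 = 7.4 m.
A = 3.28 × 1.4 = 4.592 m².
Resultant F = γ·h_c·A = 11.33055 × 7.4 × 4.592 = 385.021 kN.

F ≈ 385 kN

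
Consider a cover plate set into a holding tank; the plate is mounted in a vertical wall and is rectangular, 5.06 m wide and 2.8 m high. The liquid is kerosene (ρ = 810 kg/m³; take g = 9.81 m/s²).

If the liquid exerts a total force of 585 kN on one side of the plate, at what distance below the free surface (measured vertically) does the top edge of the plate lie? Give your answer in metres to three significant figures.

d_top ≈ 3.80 m

γ = ρg = 810 × 9.81 / 1000 = 7.9461 kN/m³.
A = 5.06 × 2.8 = 14.168 m².
From F = γ·h_c·A, the centroid depth is h_c = 585/(7.9461 × 14.168) = 5.19629 m.
The centroid lies 2.8/2 = 1.4 m below the top edge, so the top edge sits at h_top = 5.19629 − 1.4 = 3.79629 m below the surface.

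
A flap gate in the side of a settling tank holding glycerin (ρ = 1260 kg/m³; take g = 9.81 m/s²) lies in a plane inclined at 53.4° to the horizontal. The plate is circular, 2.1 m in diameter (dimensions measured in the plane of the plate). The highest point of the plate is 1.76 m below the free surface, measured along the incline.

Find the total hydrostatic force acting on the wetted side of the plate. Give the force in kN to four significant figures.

γ = ρg = 1260 × 9.81 / 1000 = 12.3606 kN/m³.
Let θ = 53.4° be the plate's angle to the horizontal; measure y along the incline from where the plane meets the free surface. Vertical depth h = y·sinθ with sinθ = 0.802817.
The centroid is at the centre, 1.05 m below the top of the plate, so y_c = 1.76 + 1.05 = 2.81 m and h_c = 2.81 × 0.802817 = 2.25592 m.
A = π(1.05)² = 3.46361 m².
Resultant F = γ·h_c·A = 12.3606 × 2.25592 × 3.46361 = 96.5811 kN.

F ≈ 96.58 kN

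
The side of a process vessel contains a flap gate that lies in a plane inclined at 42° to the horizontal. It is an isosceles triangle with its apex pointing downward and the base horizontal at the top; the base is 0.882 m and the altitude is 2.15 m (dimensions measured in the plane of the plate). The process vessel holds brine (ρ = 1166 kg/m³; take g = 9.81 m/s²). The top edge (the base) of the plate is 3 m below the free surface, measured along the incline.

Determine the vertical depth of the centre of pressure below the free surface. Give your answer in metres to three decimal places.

h_p = 2.533 m

γ = ρg = 1166 × 9.81 / 1000 = 11.43846 kN/m³.
Let θ = 42° be the plate's angle to the horizontal; measure y along the incline from where the plane meets the free surface. Vertical depth h = y·sinθ with sinθ = 0.669131.
With the apex down, the centroid sits h/3 = 2.15/3 = 0.716667 m below the base (the top edge), so y_c = 3 + 0.716667 = 3.71667 m and h_c = 3.71667 × 0.669131 = 2.48694 m.
A = ½ × 0.882 × 2.15 = 0.94815 m².
Resultant F = γ·h_c·A = 11.43846 × 2.48694 × 0.94815 = 26.9718 kN.
I_c = b·h³/36 = 0.882 × 2.15³/36 = 0.24349 m⁴.
Centre of pressure: y_p = y_c + I_c/(y_c·A) = 3.71667 + 0.24349/(3.71667 × 0.94815) = 3.71667 + 0.0690955 = 3.78577 m along the plane.
Vertically, h_p = y_p·sinθ = 3.78577 × 0.669131 = 2.53318 m.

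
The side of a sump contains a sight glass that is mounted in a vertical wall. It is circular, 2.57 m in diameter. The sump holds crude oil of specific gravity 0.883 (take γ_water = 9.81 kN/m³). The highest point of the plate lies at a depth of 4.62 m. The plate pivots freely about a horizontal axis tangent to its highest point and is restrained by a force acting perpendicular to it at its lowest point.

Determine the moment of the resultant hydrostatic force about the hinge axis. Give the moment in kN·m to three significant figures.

γ = 0.883 × 9.81 = 8.66223 kN/m³.
The centroid is at the centre, 1.285 m below the top of the plate, so the centroid depth is h_c = 4.62 + 1.285 = 5.905 m.
A = π(1.285)² = 5.18748 m².
Resultant F = γ·h_c·A = 8.66223 × 5.905 × 5.18748 = 265.342 kN.
I_c = πr⁴/4 = π × 1.285⁴/4 = 2.14142 m⁴.
Centre of pressure: y_p = y_c + I_c/(y_c·A) = 5.905 + 2.14142/(5.905 × 5.18748) = 5.905 + 0.0699078 = 5.97491 m along the plane.
The resultant acts 1.285 + 0.0699078 = 1.35491 m (along the plate) below the hinge at the top edge, so the moment about the hinge is M = F × 1.35491 = 265.342 × 1.35491 = 359.515 kN·m.

M ≈ 360 kN·m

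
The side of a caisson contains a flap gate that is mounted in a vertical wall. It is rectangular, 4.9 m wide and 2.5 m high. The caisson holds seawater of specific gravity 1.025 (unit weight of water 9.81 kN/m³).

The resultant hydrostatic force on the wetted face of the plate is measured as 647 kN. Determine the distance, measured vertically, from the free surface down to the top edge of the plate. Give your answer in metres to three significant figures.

d_top ≈ 4.00 m

γ = 1.025 × 9.81 = 10.05525 kN/m³.
A = 4.9 × 2.5 = 12.25 m².
From F = γ·h_c·A, the centroid depth is h_c = 647/(10.05525 × 12.25) = 5.25261 m.
The centroid lies 2.5/2 = 1.25 m below the top edge, so the top edge sits at h_top = 5.25261 − 1.25 = 4.00261 m below the surface.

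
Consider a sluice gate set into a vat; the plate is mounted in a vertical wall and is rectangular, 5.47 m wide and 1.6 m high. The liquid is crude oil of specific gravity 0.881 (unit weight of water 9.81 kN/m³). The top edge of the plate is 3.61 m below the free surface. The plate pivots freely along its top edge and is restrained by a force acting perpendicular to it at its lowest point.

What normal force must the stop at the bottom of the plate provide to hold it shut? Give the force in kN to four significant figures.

γ = 0.881 × 9.81 = 8.64261 kN/m³.
The centroid lies 1.6/2 = 0.8 m below the top edge, so the centroid depth is h_c = 3.61 + 0.8 = 4.41 m.
A = 5.47 × 1.6 = 8.752 m².
Resultant F = γ·h_c·A = 8.64261 × 4.41 × 8.752 = 333.573 kN.
I_c = b·h³/12 = 5.47 × 1.6³/12 = 1.86709 m⁴.
Centre of pressure: y_p = y_c + I_c/(y_c·A) = 4.41 + 1.86709/(4.41 × 8.752) = 4.41 + 0.0483748 = 4.45837 m along the plane.
The resultant acts 0.8 + 0.0483748 = 0.848375 m (along the plate) below the hinge at the top edge, so the moment about the hinge is M = F × 0.848375 = 333.573 × 0.848375 = 282.995 kN·m.
A normal force at the bottom, 1.6 m from the hinge, must supply this moment: P = 282.995/1.6 = 176.872 kN.

P ≈ 176.9 kN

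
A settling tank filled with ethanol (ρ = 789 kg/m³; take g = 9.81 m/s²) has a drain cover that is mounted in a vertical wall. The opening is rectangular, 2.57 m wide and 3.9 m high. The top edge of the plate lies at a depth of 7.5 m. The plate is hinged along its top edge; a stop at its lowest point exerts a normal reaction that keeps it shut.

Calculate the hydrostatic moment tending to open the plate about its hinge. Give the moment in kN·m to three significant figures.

M ≈ 1530 kN·m

γ = ρg = 789 × 9.81 / 1000 = 7.74009 kN/m³.
The centroid lies 3.9/2 = 1.95 m below the top edge, so the centroid depth is h_c = 7.5 + 1.95 = 9.45 m.
A = 2.57 × 3.9 = 10.023 m².
Resultant F = γ·h_c·A = 7.74009 × 9.45 × 10.023 = 733.121 kN.
I_c = b·h³/12 = 2.57 × 3.9³/12 = 12.7042 m⁴.
Centre of pressure: y_p = y_c + I_c/(y_c·A) = 9.45 + 12.7042/(9.45 × 10.023) = 9.45 + 0.134127 = 9.58413 m along the plane.
The resultant acts 1.95 + 0.134127 = 2.08413 m (along the plate) below the hinge at the top edge, so the moment about the hinge is M = F × 2.08413 = 733.121 × 2.08413 = 1527.92 kN·m.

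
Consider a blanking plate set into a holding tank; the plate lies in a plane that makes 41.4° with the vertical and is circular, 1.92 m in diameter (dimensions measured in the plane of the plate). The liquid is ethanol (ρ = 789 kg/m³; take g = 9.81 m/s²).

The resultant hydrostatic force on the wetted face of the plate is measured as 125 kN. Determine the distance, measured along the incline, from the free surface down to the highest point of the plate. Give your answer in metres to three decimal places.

γ = ρg = 789 × 9.81 / 1000 = 7.74009 kN/m³.
A = π(0.96)² = 2.89529 m².
From F = γ·h_c·A, the centroid depth is h_c = 125/(7.74009 × 2.89529) = 5.57792 m.
The plate makes 41.4° with the vertical, i.e. θ = 90° − 41.4° = 48.6° to the horizontal. Measuring y along the incline from the free-surface line, vertical depth h = y·sinθ with sinθ = 0.750111.
Along the incline, y_c = h_c/sinθ = 5.57792/0.750111 = 7.43613 m.
The centroid is at the centre, 0.96 m below the top of the plate, so the highest point sits at y_top = 7.43613 − 0.96 = 6.47613 m along the incline.

y_top ≈ 6.476 m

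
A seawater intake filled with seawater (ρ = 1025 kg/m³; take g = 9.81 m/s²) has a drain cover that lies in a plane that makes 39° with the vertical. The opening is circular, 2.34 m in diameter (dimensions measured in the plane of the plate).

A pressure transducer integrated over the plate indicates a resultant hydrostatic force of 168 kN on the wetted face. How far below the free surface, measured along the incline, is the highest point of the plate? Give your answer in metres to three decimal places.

γ = ρg = 1025 × 9.81 / 1000 = 10.05525 kN/m³.
A = π(1.17)² = 4.30053 m².
From F = γ·h_c·A, the centroid depth is h_c = 168/(10.05525 × 4.30053) = 3.88503 m.
The plate makes 39° with the vertical, i.e. θ = 90° − 39° = 51° to the horizontal. Measuring y along the incline from the free-surface line, vertical depth h = y·sinθ with sinθ = 0.777146.
Along the incline, y_c = h_c/sinθ = 3.88503/0.777146 = 4.9991 m.
The centroid is at the centre, 1.17 m below the top of the plate, so the highest point sits at y_top = 4.9991 − 1.17 = 3.8291 m along the incline.

y_top ≈ 3.829 m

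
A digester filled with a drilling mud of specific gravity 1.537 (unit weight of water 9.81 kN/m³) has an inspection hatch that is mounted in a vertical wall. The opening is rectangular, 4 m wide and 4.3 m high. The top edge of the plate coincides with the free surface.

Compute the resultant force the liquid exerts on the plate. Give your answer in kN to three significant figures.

γ = 1.537 × 9.81 = 15.07797 kN/m³.
The centroid lies 4.3/2 = 2.15 m below the top edge, so the centroid depth is h_c = 2.15 m.
A = 4 × 4.3 = 17.2 m².
Resultant F = γ·h_c·A = 15.07797 × 2.15 × 17.2 = 557.583 kN.

F ≈ 558 kN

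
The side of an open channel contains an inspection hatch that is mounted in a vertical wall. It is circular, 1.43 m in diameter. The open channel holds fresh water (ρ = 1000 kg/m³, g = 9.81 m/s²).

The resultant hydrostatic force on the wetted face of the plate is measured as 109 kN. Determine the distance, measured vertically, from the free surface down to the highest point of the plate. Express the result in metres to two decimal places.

d_top ≈ 6.20 m

γ = ρg = 1000 × 9.81 = 9810 N/m³ = 9.81 kN/m³.
A = π(0.715)² = 1.60606 m².
From F = γ·h_c·A, the centroid depth is h_c = 109/(9.81 × 1.60606) = 6.91824 m.
The centroid is at the centre, 0.715 m below the top of the plate, so the highest point sits at h_top = 6.91824 − 0.715 = 6.20324 m below the surface.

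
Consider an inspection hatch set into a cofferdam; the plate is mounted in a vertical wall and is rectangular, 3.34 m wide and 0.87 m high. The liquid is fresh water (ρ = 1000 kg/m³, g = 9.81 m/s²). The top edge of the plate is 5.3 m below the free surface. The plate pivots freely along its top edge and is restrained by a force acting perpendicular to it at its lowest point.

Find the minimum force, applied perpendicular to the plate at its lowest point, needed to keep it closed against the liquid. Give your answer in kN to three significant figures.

γ = ρg = 1000 × 9.81 = 9810 N/m³ = 9.81 kN/m³.
The centroid lies 0.87/2 = 0.435 m below the top edge, so the centroid depth is h_c = 5.3 + 0.435 = 5.735 m.
A = 3.34 × 0.87 = 2.9058 m².
Resultant F = γ·h_c·A = 9.81 × 5.735 × 2.9058 = 163.481 kN.
I_c = b·h³/12 = 3.34 × 0.87³/12 = 0.183283 m⁴.
Centre of pressure: y_p = y_c + I_c/(y_c·A) = 5.735 + 0.183283/(5.735 × 2.9058) = 5.735 + 0.0109982 = 5.746 m along the plane.
The resultant acts 0.435 + 0.0109982 = 0.445998 m (along the plate) below the hinge at the top edge, so the moment about the hinge is M = F × 0.445998 = 163.481 × 0.445998 = 72.9122 kN·m.
A normal force at the bottom, 0.87 m from the hinge, must supply this moment: P = 72.9122/0.87 = 83.8071 kN.

P ≈ 83.8 kN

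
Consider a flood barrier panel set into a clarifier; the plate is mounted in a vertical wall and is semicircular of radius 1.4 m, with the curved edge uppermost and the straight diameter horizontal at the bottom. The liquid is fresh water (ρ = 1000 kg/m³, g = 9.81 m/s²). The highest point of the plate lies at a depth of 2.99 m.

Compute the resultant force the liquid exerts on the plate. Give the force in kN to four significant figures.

F ≈ 114.6 kN

γ = ρg = 1000 × 9.81 = 9810 N/m³ = 9.81 kN/m³.
The centroid lies 4r/(3π) = 0.594178 m above the diameter, so r − 4r/(3π) = 1.4 − 0.594178 = 0.805822 m below the topmost point, so the centroid depth is h_c = 2.99 + 0.805822 = 3.79582 m.
A = πr²/2 = π × 1.4²/2 = 3.07876 m².
Resultant F = γ·h_c·A = 9.81 × 3.79582 × 3.07876 = 114.644 kN.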